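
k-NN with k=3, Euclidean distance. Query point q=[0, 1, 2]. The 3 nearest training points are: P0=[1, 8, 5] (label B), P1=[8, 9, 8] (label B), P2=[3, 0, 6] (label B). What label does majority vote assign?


d(q,P0) = 7.6811  (label B)
d(q,P1) = 12.8062  (label B)
d(q,P2) = 5.099  (label B)
Votes: A=0, B=3
Majority → B

B


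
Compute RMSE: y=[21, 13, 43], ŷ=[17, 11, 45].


MSE = 24/3 = 8
RMSE = √(24/3) = 2.8284

2.8284


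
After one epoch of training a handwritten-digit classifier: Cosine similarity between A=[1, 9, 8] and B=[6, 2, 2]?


A·B = 1·6 + 9·2 + 8·2 = 40
‖A‖ = √146 = 12.083, ‖B‖ = √44 = 6.6332
cos = 40/(√146·√44) = 40/√6424 = 0.4991

0.4991


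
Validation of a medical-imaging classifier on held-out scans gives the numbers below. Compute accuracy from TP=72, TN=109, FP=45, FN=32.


Accuracy = (TP+TN)/(TP+TN+FP+FN)
= (72+109)/(258)
= 181/258 = 70.16%

70.16%


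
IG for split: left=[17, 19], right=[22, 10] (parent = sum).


Parent = [39, 29], H_parent = 0.9843
H_left = 0.9978 (n=36), H_right = 0.896 (n=32)
H_children = (36/68)·0.9978 + (32/68)·0.896 = 0.9499
IG = 0.9843 - 0.9499 = 0.0344

0.0344


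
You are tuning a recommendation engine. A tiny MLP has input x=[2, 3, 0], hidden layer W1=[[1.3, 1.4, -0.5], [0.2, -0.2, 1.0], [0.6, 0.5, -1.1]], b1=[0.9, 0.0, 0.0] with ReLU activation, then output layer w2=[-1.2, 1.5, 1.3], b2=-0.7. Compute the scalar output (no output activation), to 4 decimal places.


z1[0] = (1.3)·(2) + (1.4)·(3) + (-0.5)·(0) + 0.9 = 7.7
z1[1] = (0.2)·(2) + (-0.2)·(3) + (1.0)·(0) + 0.0 = -0.2
z1[2] = (0.6)·(2) + (0.5)·(3) + (-1.1)·(0) + 0.0 = 2.7
h = ReLU(z1) = [7.7, 0.0, 2.7]
output = (-1.2)·(7.7) + (1.5)·(0.0) + (1.3)·(2.7) - 0.7 = -6.43

-6.43


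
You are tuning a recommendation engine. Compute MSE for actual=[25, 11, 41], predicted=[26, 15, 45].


Squared errors: (25-26)²=1, (11-15)²=16, (41-45)²=16
Sum = 33
MSE = 33/3 = 11

11


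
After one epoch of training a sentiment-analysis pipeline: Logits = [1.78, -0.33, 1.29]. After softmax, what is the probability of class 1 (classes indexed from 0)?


Exponentials: e^1.78=5.9299, e^-0.33=0.7189, e^1.29=3.6328
Sum = 10.2816
Softmax = [0.5767, 0.0699, 0.3533]
p[1] = 0.7189/10.2816 = 0.0699

0.0699


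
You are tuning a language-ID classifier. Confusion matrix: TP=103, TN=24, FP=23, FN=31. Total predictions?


Total = TP + TN + FP + FN
= 103 + 24 + 23 + 31
= 181
(Predicted positive: 126, predicted negative: 55)

181


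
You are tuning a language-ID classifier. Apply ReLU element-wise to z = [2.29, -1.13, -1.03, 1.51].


ReLU(2.29) = max(0, 2.29) = 2.29
ReLU(-1.13) = max(0, -1.13) = 0.0
ReLU(-1.03) = max(0, -1.03) = 0.0
ReLU(1.51) = max(0, 1.51) = 1.51
result = [2.29, 0.0, 0.0, 1.51]

[2.29, 0.0, 0.0, 1.51]


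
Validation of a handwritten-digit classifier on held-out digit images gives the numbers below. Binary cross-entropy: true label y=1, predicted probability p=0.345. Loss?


BCE = -[y·ln(p) + (1-y)·ln(1-p)]
= -1·ln(0.345) - 0
= -ln(0.345) = 1.0642

1.0642


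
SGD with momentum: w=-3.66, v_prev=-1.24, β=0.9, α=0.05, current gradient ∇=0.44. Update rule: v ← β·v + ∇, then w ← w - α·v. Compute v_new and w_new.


v_new = 0.9·-1.24 + 0.44 = -1.116 + 0.44 = -0.676
w_new = -3.66 - 0.05·-0.676 = -3.66 + 0.0338 = -3.6262

v_new=-0.676, w_new=-3.6262


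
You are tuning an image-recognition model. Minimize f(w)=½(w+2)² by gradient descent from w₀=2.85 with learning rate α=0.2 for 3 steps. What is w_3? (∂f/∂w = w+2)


step 1: grad = 2.85+2 = 4.85; w = 2.85 - 0.2·(4.85) = 1.88
step 2: grad = 1.88+2 = 3.88; w = 1.88 - 0.2·(3.88) = 1.104
step 3: grad = 1.104+2 = 3.104; w = 1.104 - 0.2·(3.104) = 0.4832

0.4832


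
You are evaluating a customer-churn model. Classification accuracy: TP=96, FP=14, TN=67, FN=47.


Accuracy = (TP+TN)/(TP+TN+FP+FN)
= (96+67)/(224)
= 163/224 = 72.77%

72.77%


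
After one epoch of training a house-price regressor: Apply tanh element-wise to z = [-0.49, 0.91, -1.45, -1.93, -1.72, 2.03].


tanh(-0.49) = -0.4542
tanh(0.91) = 0.7211
tanh(-1.45) = -0.8957
tanh(-1.93) = -0.9587
tanh(-1.72) = -0.9379
tanh(2.03) = 0.9661
result = [-0.4542, 0.7211, -0.8957, -0.9587, -0.9379, 0.9661]

[-0.4542, 0.7211, -0.8957, -0.9587, -0.9379, 0.9661]


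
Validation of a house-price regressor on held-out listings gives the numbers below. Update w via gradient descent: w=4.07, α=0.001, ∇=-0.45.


w_new = w - α·∇
= 4.07 - 0.001·-0.45
= 4.07 + 0.00045
= 4.07045

4.07045


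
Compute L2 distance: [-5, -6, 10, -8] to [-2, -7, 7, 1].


d = √((-5+ 2)² + (-6+ 7)² + (10-7)² + (-8-1)²)
  = √(9 + 1 + 9 + 81)
  = √100 = 10.0

10.0


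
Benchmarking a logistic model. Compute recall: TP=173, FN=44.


Recall = TP/(TP+FN)
= 173/(173+44)
= 173/217 = 79.72%

79.72%


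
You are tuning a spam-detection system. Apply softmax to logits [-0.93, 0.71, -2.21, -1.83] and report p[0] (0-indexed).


Exponentials: e^-0.93=0.3946, e^0.71=2.034, e^-2.21=0.1097, e^-1.83=0.1604
Sum = 2.6987
Softmax = [0.1462, 0.7537, 0.0407, 0.0594]
p[0] = 0.3946/2.6987 = 0.1462

0.1462


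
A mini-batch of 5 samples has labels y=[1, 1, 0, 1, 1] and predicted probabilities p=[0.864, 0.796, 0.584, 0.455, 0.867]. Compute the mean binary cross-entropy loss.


L[0] = -ln(0.864) = 0.1462
L[1] = -ln(0.796) = 0.2282
L[2] = -ln(1-0.584) = -ln(0.416) = 0.8771
L[3] = -ln(0.455) = 0.7875
L[4] = -ln(0.867) = 0.1427
mean = (0.1462 + 0.2282 + 0.8771 + 0.7875 + 0.1427)/5 = 0.4363

0.4363


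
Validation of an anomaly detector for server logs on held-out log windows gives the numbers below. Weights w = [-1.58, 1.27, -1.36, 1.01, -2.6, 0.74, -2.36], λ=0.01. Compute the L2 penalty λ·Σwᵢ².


‖w‖₂² = (-1.58)² + (1.27)² + (-1.36)² + (1.01)² + (-2.6)² + (0.74)² + (-2.36)²
     = 2.4964 + 1.6129 + 1.8496 + 1.0201 + 6.76 + 0.5476 + 5.5696
     = 19.8562
λ·‖w‖₂² = 0.01·19.8562 = 0.198562

0.198562


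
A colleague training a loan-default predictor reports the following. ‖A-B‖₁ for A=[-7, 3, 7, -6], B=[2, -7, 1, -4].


d = |-7-2| + |3+ 7| + |7-1| + |-6+ 4|
  = 9 + 10 + 6 + 2
  = 27

27


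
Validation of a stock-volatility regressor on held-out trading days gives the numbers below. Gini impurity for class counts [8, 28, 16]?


Probabilities: [8/52, 28/52, 16/52] ≈ [0.1538, 0.5385, 0.3077]
Σpᵢ² = (64 + 784 + 256)/52² = 1104/2704
Gini = 1 - Σpᵢ² = 1 - 1104/2704 = 0.5917

0.5917


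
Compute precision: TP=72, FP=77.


Precision = TP/(TP+FP)
= 72/(72+77)
= 72/149 = 48.32%

48.32%


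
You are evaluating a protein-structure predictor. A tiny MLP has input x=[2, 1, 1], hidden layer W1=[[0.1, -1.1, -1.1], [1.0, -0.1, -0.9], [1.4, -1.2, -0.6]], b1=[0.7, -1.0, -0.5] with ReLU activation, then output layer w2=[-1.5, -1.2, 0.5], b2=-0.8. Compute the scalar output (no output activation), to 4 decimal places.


z1[0] = (0.1)·(2) + (-1.1)·(1) + (-1.1)·(1) + 0.7 = -1.3
z1[1] = (1.0)·(2) + (-0.1)·(1) + (-0.9)·(1) - 1.0 = 0.0
z1[2] = (1.4)·(2) + (-1.2)·(1) + (-0.6)·(1) - 0.5 = 0.5
h = ReLU(z1) = [0.0, 0.0, 0.5]
output = (-1.5)·(0.0) + (-1.2)·(0.0) + (0.5)·(0.5) - 0.8 = -0.55

-0.55


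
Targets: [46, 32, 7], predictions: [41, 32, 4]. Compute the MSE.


Squared errors: (46-41)²=25, (32-32)²=0, (7-4)²=9
Sum = 34
MSE = 34/3 = 34/3

34/3


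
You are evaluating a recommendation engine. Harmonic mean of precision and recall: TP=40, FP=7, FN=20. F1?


Precision = 40/47 = 0.8511
Recall = 40/60 = 0.6667
F1 = 2·P·R/(P+R) = 2·TP/(2·TP+FP+FN) = 80/(80+7+20) = 80/107 = 0.7477

0.7477


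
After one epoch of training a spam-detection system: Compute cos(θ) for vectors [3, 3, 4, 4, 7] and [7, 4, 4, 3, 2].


A·B = 3·7 + 3·4 + 4·4 + 4·3 + 7·2 = 75
‖A‖ = √99 = 9.9499, ‖B‖ = √94 = 9.6954
cos = 75/(√99·√94) = 75/√9306 = 0.7775

0.7775


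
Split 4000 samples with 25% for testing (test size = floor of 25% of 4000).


Test = ⌊4000·25/100⌋ = 1000
Train = 4000 - 1000 = 3000

Train: 3000, Test: 1000


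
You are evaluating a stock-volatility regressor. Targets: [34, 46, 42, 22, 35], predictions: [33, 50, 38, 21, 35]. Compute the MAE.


Absolute errors: |34-33|=1, |46-50|=4, |42-38|=4, |22-21|=1, |35-35|=0
Sum = 10
MAE = 10/5 = 2

2


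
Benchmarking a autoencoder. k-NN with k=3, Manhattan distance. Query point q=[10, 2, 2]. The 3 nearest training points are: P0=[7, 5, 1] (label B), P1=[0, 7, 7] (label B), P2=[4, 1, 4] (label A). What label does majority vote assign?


d(q,P0) = 7  (label B)
d(q,P1) = 20  (label B)
d(q,P2) = 9  (label A)
Votes: A=1, B=2
Majority → B

B


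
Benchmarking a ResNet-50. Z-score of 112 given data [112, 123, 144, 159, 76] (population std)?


μ = 122.8, σ = 28.5195
z = (112 - 122.8)/28.5195 = -0.3787

-0.3787


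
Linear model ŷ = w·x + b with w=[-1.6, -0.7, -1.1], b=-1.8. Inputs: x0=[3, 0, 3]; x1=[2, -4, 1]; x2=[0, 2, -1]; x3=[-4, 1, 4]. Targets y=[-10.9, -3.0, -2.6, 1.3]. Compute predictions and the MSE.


ŷ0 = (-1.6)·(3) + (-0.7)·(0) + (-1.1)·(3) - 1.8 = -9.9
ŷ1 = (-1.6)·(2) + (-0.7)·(-4) + (-1.1)·(1) - 1.8 = -3.3
ŷ2 = (-1.6)·(0) + (-0.7)·(2) + (-1.1)·(-1) - 1.8 = -2.1
ŷ3 = (-1.6)·(-4) + (-0.7)·(1) + (-1.1)·(4) - 1.8 = -0.5
errors² = [1.0, 0.09, 0.25, 3.24]
MSE = 4.5800/4 = 1.145

1.145


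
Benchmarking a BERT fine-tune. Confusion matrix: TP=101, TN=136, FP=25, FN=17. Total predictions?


Total = TP + TN + FP + FN
= 101 + 136 + 25 + 17
= 279
(Predicted positive: 126, predicted negative: 153)

279


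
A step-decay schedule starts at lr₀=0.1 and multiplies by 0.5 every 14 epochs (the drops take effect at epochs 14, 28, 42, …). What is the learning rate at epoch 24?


n_drops = ⌊24/14⌋ = 1
lr = 0.1·0.5^1 = 0.1·0.5 = 0.05

0.05


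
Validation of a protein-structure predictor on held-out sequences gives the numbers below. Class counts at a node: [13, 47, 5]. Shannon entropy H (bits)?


Probabilities: [13/65, 47/65, 5/65] ≈ [0.2, 0.7231, 0.0769]
H = -((13/65)·log₂(13/65) + (47/65)·log₂(47/65) + (5/65)·log₂(5/65))
  = 1.0873 bits

1.0873 bits


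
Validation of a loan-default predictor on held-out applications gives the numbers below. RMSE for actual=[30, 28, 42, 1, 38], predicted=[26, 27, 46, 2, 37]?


MSE = 35/5 = 7
RMSE = √(35/5) = 2.6458

2.6458


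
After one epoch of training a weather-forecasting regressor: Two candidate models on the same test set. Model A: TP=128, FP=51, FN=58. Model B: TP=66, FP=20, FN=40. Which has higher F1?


Model A: P=128/179=0.7151, R=128/186=0.6882, F1=2PR/(P+R)=2TP/(2TP+FP+FN)=256/365=0.7014
Model B: P=66/86=0.7674, R=66/106=0.6226, F1=2PR/(P+R)=2TP/(2TP+FP+FN)=132/192=0.6875
0.7014 > 0.6875 → Model A

Model A


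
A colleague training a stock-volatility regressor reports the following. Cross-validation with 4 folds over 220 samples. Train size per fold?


Fold size = 220/4 = 55
Training per fold = 220 - 55 = 165

165


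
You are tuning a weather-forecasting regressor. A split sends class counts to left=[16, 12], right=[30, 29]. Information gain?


Parent = [46, 41], H_parent = 0.9976
H_left = 0.9852 (n=28), H_right = 0.9998 (n=59)
H_children = (28/87)·0.9852 + (59/87)·0.9998 = 0.9951
IG = 0.9976 - 0.9951 = 0.0025

0.0025


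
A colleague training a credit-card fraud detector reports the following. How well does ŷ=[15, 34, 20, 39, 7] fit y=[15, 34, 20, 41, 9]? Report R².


ȳ = 23.8
SS_res = Σ(y-ŷ)² = 8
SS_tot = Σ(y-ȳ)² = 710.8
R² = 1 - SS_res/SS_tot = 1 - 0.0113 = 0.9887

0.9887


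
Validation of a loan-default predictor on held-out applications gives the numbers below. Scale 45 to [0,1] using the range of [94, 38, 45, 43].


min=38, max=94
(45-38)/(94-38) = 7/56 = 0.125

0.125


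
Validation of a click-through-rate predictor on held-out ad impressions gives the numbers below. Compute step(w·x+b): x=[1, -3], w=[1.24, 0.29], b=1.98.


z = (1)·(1.24) + (-3)·(0.29) + 1.98
  = 2.35
step(z) = 1 (z≥0)

1


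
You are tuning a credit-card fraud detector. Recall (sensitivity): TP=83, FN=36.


Recall = TP/(TP+FN)
= 83/(83+36)
= 83/119 = 69.75%

69.75%


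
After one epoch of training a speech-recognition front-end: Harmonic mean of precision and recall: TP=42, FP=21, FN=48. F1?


Precision = 42/63 = 0.6667
Recall = 42/90 = 0.4667
F1 = 2·P·R/(P+R) = 2·TP/(2·TP+FP+FN) = 84/(84+21+48) = 84/153 = 0.549

0.549


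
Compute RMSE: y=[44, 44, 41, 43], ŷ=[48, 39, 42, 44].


MSE = 43/4 = 10.75
RMSE = √(43/4) = 3.2787

3.2787


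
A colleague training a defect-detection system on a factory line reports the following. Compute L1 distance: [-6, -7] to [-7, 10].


d = |-6+ 7| + |-7-10|
  = 1 + 17
  = 18

18


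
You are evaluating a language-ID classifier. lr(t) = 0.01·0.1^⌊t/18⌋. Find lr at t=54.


n_drops = ⌊54/18⌋ = 3
lr = 0.01·0.1^3 = 0.01·0.001 = 0.00001

0.00001


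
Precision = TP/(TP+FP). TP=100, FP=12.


Precision = TP/(TP+FP)
= 100/(100+12)
= 100/112 = 89.29%

89.29%


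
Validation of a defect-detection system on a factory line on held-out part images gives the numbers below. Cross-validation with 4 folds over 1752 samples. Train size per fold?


Fold size = 1752/4 = 438
Training per fold = 1752 - 438 = 1314

1314


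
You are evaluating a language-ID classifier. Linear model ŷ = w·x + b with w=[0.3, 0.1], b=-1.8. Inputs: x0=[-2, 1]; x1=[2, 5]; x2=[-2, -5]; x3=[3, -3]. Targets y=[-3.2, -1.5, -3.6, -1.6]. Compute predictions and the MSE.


ŷ0 = (0.3)·(-2) + (0.1)·(1) - 1.8 = -2.3
ŷ1 = (0.3)·(2) + (0.1)·(5) - 1.8 = -0.7
ŷ2 = (0.3)·(-2) + (0.1)·(-5) - 1.8 = -2.9
ŷ3 = (0.3)·(3) + (0.1)·(-3) - 1.8 = -1.2
errors² = [0.81, 0.64, 0.49, 0.16]
MSE = 2.1000/4 = 0.525

0.525


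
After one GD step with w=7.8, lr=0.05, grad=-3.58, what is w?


w_new = w - α·∇
= 7.8 - 0.05·-3.58
= 7.8 + 0.179
= 7.979

7.979


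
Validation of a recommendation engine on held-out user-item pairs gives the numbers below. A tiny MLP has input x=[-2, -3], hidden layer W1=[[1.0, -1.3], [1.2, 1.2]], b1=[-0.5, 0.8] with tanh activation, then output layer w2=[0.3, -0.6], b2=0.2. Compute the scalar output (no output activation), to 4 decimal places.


z1[0] = (1.0)·(-2) + (-1.3)·(-3) - 0.5 = 1.4
z1[1] = (1.2)·(-2) + (1.2)·(-3) + 0.8 = -5.2
h = tanh(z1) = [0.8854, -0.9999]
output = (0.3)·(0.8854) + (-0.6)·(-0.9999) + 0.2 = 1.0656

1.0656


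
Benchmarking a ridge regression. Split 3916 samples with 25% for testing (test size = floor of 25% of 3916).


Test = ⌊3916·25/100⌋ = 979
Train = 3916 - 979 = 2937

Train: 2937, Test: 979


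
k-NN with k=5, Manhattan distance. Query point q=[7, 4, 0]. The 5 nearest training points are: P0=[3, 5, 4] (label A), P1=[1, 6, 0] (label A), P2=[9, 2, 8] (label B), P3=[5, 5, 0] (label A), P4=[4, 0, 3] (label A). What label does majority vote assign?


d(q,P0) = 9  (label A)
d(q,P1) = 8  (label A)
d(q,P2) = 12  (label B)
d(q,P3) = 3  (label A)
d(q,P4) = 10  (label A)
Votes: A=4, B=1
Majority → A

A


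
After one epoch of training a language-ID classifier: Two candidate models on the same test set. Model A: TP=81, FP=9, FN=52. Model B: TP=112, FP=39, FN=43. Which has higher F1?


Model A: P=81/90=0.9, R=81/133=0.609, F1=2PR/(P+R)=2TP/(2TP+FP+FN)=162/223=0.7265
Model B: P=112/151=0.7417, R=112/155=0.7226, F1=2PR/(P+R)=2TP/(2TP+FP+FN)=224/306=0.732
0.7265 < 0.732 → Model B

Model B


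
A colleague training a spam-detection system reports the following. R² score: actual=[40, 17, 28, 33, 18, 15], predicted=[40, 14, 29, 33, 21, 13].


ȳ = 25.1667
SS_res = Σ(y-ŷ)² = 23
SS_tot = Σ(y-ȳ)² = 510.83
R² = 1 - SS_res/SS_tot = 1 - 0.045 = 0.955

0.955


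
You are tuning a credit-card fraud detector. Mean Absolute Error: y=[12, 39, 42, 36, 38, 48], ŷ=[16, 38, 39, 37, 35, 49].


Absolute errors: |12-16|=4, |39-38|=1, |42-39|=3, |36-37|=1, |38-35|=3, |48-49|=1
Sum = 13
MAE = 13/6 = 13/6

13/6


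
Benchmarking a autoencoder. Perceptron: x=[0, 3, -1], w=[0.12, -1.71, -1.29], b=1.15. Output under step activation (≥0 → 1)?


z = (0)·(0.12) + (3)·(-1.71) + (-1)·(-1.29) + 1.15
  = -2.69
step(z) = 0 (z<0)

0


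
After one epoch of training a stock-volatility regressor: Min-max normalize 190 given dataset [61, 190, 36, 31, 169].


min=31, max=190
(190-31)/(190-31) = 159/159 = 1.0

1.0


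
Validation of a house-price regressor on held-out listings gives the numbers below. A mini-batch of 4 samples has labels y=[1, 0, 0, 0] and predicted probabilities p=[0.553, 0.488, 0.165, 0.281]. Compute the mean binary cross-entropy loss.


L[0] = -ln(0.553) = 0.5924
L[1] = -ln(1-0.488) = -ln(0.512) = 0.6694
L[2] = -ln(1-0.165) = -ln(0.835) = 0.1803
L[3] = -ln(1-0.281) = -ln(0.719) = 0.3299
mean = (0.5924 + 0.6694 + 0.1803 + 0.3299)/4 = 0.443

0.443


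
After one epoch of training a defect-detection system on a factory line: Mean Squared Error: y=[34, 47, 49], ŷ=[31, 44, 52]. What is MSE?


Squared errors: (34-31)²=9, (47-44)²=9, (49-52)²=9
Sum = 27
MSE = 27/3 = 9

9


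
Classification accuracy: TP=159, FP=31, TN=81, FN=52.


Accuracy = (TP+TN)/(TP+TN+FP+FN)
= (159+81)/(323)
= 240/323 = 74.3%

74.3%


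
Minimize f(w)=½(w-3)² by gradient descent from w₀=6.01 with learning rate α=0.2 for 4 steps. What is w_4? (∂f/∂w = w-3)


step 1: grad = 6.01-3 = 3.01; w = 6.01 - 0.2·(3.01) = 5.408
step 2: grad = 5.408-3 = 2.408; w = 5.408 - 0.2·(2.408) = 4.9264
step 3: grad = 4.9264-3 = 1.9264; w = 4.9264 - 0.2·(1.9264) = 4.54112
step 4: grad = 4.54112-3 = 1.54112; w = 4.54112 - 0.2·(1.54112) = 4.232896

4.232896


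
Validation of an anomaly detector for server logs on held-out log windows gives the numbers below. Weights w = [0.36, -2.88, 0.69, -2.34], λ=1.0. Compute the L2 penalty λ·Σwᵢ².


‖w‖₂² = (0.36)² + (-2.88)² + (0.69)² + (-2.34)²
     = 0.1296 + 8.2944 + 0.4761 + 5.4756
     = 14.3757
λ·‖w‖₂² = 1.0·14.3757 = 14.3757

14.3757


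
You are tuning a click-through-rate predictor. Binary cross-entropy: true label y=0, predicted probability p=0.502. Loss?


BCE = -[y·ln(p) + (1-y)·ln(1-p)]
= -0 - 1·ln(1-0.502)
= -ln(0.498) = 0.6972

0.6972


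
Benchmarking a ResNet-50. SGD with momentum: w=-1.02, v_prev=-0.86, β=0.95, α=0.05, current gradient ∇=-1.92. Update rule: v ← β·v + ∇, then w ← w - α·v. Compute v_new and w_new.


v_new = 0.95·-0.86 - 1.92 = -0.817 - 1.92 = -2.737
w_new = -1.02 - 0.05·-2.737 = -1.02 + 0.13685 = -0.88315

v_new=-2.737, w_new=-0.88315


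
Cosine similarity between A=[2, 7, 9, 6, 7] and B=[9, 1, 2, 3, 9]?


A·B = 2·9 + 7·1 + 9·2 + 6·3 + 7·9 = 124
‖A‖ = √219 = 14.7986, ‖B‖ = √176 = 13.2665
cos = 124/(√219·√176) = 124/√38544 = 0.6316

0.6316


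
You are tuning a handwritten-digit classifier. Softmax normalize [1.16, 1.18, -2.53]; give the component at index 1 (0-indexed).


Exponentials: e^1.16=3.1899, e^1.18=3.2544, e^-2.53=0.0797
Sum = 6.524
Softmax = [0.489, 0.4988, 0.0122]
p[1] = 3.2544/6.524 = 0.4988

0.4988


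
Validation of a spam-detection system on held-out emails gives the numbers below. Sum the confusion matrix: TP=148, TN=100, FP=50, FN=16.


Total = TP + TN + FP + FN
= 148 + 100 + 50 + 16
= 314
(Predicted positive: 198, predicted negative: 116)

314


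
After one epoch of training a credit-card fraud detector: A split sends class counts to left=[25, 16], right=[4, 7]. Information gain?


Parent = [29, 23], H_parent = 0.9904
H_left = 0.965 (n=41), H_right = 0.9457 (n=11)
H_children = (41/52)·0.965 + (11/52)·0.9457 = 0.9609
IG = 0.9904 - 0.9609 = 0.0295

0.0295


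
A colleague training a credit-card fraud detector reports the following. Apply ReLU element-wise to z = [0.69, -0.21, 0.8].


ReLU(0.69) = max(0, 0.69) = 0.69
ReLU(-0.21) = max(0, -0.21) = 0.0
ReLU(0.8) = max(0, 0.8) = 0.8
result = [0.69, 0.0, 0.8]

[0.69, 0.0, 0.8]


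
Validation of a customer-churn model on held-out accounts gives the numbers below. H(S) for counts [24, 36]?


Probabilities: [24/60, 36/60] ≈ [0.4, 0.6]
H = -((24/60)·log₂(24/60) + (36/60)·log₂(36/60))
  = 0.971 bits

0.971 bits


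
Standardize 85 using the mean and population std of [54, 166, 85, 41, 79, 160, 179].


μ = 109.1429, σ = 53.2848
z = (85 - 109.1429)/53.2848 = -0.4531

-0.4531


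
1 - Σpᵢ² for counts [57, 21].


Probabilities: [57/78, 21/78] ≈ [0.7308, 0.2692]
Σpᵢ² = (3249 + 441)/78² = 3690/6084
Gini = 1 - Σpᵢ² = 1 - 3690/6084 = 0.3935

0.3935


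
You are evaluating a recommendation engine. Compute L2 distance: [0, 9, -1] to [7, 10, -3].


d = √((0-7)² + (9-10)² + (-1+ 3)²)
  = √(49 + 1 + 4)
  = √54 = 7.3485

7.3485


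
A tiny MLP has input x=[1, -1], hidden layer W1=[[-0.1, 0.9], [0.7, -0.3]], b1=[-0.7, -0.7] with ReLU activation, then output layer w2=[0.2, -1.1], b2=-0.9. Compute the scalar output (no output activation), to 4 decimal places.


z1[0] = (-0.1)·(1) + (0.9)·(-1) - 0.7 = -1.7
z1[1] = (0.7)·(1) + (-0.3)·(-1) - 0.7 = 0.3
h = ReLU(z1) = [0.0, 0.3]
output = (0.2)·(0.0) + (-1.1)·(0.3) - 0.9 = -1.23

-1.23


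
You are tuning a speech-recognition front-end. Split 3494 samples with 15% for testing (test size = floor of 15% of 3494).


Test = ⌊3494·15/100⌋ = 524
Train = 3494 - 524 = 2970

Train: 2970, Test: 524


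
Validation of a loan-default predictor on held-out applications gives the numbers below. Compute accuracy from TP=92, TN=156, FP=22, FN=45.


Accuracy = (TP+TN)/(TP+TN+FP+FN)
= (92+156)/(315)
= 248/315 = 78.73%

78.73%


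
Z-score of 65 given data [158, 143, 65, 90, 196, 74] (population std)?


μ = 121, σ = 47.9305
z = (65 - 121)/47.9305 = -1.1684

-1.1684


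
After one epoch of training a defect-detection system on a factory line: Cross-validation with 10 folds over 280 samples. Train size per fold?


Fold size = 280/10 = 28
Training per fold = 280 - 28 = 252

252


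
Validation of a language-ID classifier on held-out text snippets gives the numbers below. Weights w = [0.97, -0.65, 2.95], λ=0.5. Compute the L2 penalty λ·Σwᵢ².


‖w‖₂² = (0.97)² + (-0.65)² + (2.95)²
     = 0.9409 + 0.4225 + 8.7025
     = 10.0659
λ·‖w‖₂² = 0.5·10.0659 = 5.03295

5.03295


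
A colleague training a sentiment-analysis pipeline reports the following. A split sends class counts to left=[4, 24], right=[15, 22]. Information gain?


Parent = [19, 46], H_parent = 0.8717
H_left = 0.5917 (n=28), H_right = 0.974 (n=37)
H_children = (28/65)·0.5917 + (37/65)·0.974 = 0.8093
IG = 0.8717 - 0.8093 = 0.0624

0.0624


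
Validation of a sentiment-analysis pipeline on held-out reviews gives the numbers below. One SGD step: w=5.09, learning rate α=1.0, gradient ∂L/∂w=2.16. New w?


w_new = w - α·∇
= 5.09 - 1.0·2.16
= 5.09 - 2.16
= 2.93

2.93


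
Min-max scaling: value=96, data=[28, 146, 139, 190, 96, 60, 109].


min=28, max=190
(96-28)/(190-28) = 68/162 = 0.4198

0.4198


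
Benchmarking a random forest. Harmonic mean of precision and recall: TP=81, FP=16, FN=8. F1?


Precision = 81/97 = 0.8351
Recall = 81/89 = 0.9101
F1 = 2·P·R/(P+R) = 2·TP/(2·TP+FP+FN) = 162/(162+16+8) = 162/186 = 0.871

0.871


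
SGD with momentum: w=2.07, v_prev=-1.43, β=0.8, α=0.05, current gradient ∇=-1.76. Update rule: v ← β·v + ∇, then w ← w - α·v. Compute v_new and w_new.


v_new = 0.8·-1.43 - 1.76 = -1.144 - 1.76 = -2.904
w_new = 2.07 - 0.05·-2.904 = 2.07 + 0.1452 = 2.2152

v_new=-2.904, w_new=2.2152


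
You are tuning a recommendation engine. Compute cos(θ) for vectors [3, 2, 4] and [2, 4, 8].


A·B = 3·2 + 2·4 + 4·8 = 46
‖A‖ = √29 = 5.3852, ‖B‖ = √84 = 9.1652
cos = 46/(√29·√84) = 46/√2436 = 0.932

0.932


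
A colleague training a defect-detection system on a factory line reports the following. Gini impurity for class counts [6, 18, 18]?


Probabilities: [6/42, 18/42, 18/42] ≈ [0.1429, 0.4286, 0.4286]
Σpᵢ² = (36 + 324 + 324)/42² = 684/1764
Gini = 1 - Σpᵢ² = 1 - 684/1764 = 0.6122

0.6122


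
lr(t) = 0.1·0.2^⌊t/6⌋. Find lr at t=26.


n_drops = ⌊26/6⌋ = 4
lr = 0.1·0.2^4 = 0.1·0.0016 = 0.00016

0.00016


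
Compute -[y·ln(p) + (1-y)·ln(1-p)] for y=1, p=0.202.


BCE = -[y·ln(p) + (1-y)·ln(1-p)]
= -1·ln(0.202) - 0
= -ln(0.202) = 1.5995

1.5995


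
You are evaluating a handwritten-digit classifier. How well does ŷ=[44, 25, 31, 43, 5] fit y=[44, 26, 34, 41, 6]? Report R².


ȳ = 30.2
SS_res = Σ(y-ŷ)² = 15
SS_tot = Σ(y-ȳ)² = 924.8
R² = 1 - SS_res/SS_tot = 1 - 0.0162 = 0.9838

0.9838


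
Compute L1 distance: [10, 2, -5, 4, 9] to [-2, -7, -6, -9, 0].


d = |10+ 2| + |2+ 7| + |-5+ 6| + |4+ 9| + |9-0|
  = 12 + 9 + 1 + 13 + 9
  = 44

44


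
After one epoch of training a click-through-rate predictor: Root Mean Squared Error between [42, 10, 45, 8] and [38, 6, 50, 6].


MSE = 61/4 = 15.25
RMSE = √(61/4) = 3.9051

3.9051


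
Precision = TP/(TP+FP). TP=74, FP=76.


Precision = TP/(TP+FP)
= 74/(74+76)
= 74/150 = 49.33%

49.33%


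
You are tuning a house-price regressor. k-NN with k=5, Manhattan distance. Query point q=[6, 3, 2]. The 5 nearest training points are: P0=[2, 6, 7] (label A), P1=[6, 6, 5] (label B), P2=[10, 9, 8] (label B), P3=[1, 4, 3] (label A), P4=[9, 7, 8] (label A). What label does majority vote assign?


d(q,P0) = 12  (label A)
d(q,P1) = 6  (label B)
d(q,P2) = 16  (label B)
d(q,P3) = 7  (label A)
d(q,P4) = 13  (label A)
Votes: A=3, B=2
Majority → A

A


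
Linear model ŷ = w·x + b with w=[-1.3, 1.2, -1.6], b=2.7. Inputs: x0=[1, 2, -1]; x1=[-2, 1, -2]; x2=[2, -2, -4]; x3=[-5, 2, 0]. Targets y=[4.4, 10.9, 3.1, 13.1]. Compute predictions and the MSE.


ŷ0 = (-1.3)·(1) + (1.2)·(2) + (-1.6)·(-1) + 2.7 = 5.4
ŷ1 = (-1.3)·(-2) + (1.2)·(1) + (-1.6)·(-2) + 2.7 = 9.7
ŷ2 = (-1.3)·(2) + (1.2)·(-2) + (-1.6)·(-4) + 2.7 = 4.1
ŷ3 = (-1.3)·(-5) + (1.2)·(2) + (-1.6)·(0) + 2.7 = 11.6
errors² = [1.0, 1.44, 1.0, 2.25]
MSE = 5.6900/4 = 1.4225

1.4225


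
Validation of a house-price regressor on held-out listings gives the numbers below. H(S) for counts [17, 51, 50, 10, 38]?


Probabilities: [17/166, 51/166, 50/166, 10/166, 38/166] ≈ [0.1024, 0.3072, 0.3012, 0.0602, 0.2289]
H = -((17/166)·log₂(17/166) + (51/166)·log₂(51/166) + (50/166)·log₂(50/166) + (10/166)·log₂(10/166) + (38/166)·log₂(38/166))
  = 2.1123 bits

2.1123 bits


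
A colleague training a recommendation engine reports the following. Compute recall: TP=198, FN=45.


Recall = TP/(TP+FN)
= 198/(198+45)
= 198/243 = 81.48%

81.48%


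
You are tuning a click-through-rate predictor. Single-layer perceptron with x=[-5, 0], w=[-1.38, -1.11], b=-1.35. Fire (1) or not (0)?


z = (-5)·(-1.38) + (0)·(-1.11) - 1.35
  = 5.55
step(z) = 1 (z≥0)

1


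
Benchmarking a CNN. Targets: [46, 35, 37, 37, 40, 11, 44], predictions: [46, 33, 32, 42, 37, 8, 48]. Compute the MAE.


Absolute errors: |46-46|=0, |35-33|=2, |37-32|=5, |37-42|=5, |40-37|=3, |11-8|=3, |44-48|=4
Sum = 22
MAE = 22/7 = 22/7

22/7


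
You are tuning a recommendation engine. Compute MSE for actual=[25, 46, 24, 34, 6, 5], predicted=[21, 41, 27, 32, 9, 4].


Squared errors: (25-21)²=16, (46-41)²=25, (24-27)²=9, (34-32)²=4, (6-9)²=9, (5-4)²=1
Sum = 64
MSE = 64/6 = 32/3

32/3


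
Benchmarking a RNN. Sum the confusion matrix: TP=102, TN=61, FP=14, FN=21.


Total = TP + TN + FP + FN
= 102 + 61 + 14 + 21
= 198
(Predicted positive: 116, predicted negative: 82)

198


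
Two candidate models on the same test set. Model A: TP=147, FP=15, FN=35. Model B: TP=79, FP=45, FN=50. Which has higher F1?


Model A: P=147/162=0.9074, R=147/182=0.8077, F1=2PR/(P+R)=2TP/(2TP+FP+FN)=294/344=0.8547
Model B: P=79/124=0.6371, R=79/129=0.6124, F1=2PR/(P+R)=2TP/(2TP+FP+FN)=158/253=0.6245
0.8547 > 0.6245 → Model A

Model A


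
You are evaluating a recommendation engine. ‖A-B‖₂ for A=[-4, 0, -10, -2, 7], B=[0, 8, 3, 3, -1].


d = √((-4-0)² + (0-8)² + (-10-3)² + (-2-3)² + (7+ 1)²)
  = √(16 + 64 + 169 + 25 + 64)
  = √338 = 18.3848

18.3848


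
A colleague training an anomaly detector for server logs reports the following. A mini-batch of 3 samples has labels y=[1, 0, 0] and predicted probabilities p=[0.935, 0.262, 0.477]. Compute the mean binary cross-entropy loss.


L[0] = -ln(0.935) = 0.0672
L[1] = -ln(1-0.262) = -ln(0.738) = 0.3038
L[2] = -ln(1-0.477) = -ln(0.523) = 0.6482
mean = (0.0672 + 0.3038 + 0.6482)/3 = 0.3397

0.3397


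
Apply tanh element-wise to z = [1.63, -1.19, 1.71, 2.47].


tanh(1.63) = 0.9261
tanh(-1.19) = -0.8306
tanh(1.71) = 0.9366
tanh(2.47) = 0.9858
result = [0.9261, -0.8306, 0.9366, 0.9858]

[0.9261, -0.8306, 0.9366, 0.9858]


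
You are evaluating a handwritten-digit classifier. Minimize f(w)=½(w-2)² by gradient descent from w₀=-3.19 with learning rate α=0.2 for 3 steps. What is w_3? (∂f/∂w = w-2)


step 1: grad = -3.19-2 = -5.19; w = -3.19 - 0.2·(-5.19) = -2.152
step 2: grad = -2.152-2 = -4.152; w = -2.152 - 0.2·(-4.152) = -1.3216
step 3: grad = -1.3216-2 = -3.3216; w = -1.3216 - 0.2·(-3.3216) = -0.65728

-0.65728


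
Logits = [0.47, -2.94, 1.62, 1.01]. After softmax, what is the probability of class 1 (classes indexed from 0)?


Exponentials: e^0.47=1.6, e^-2.94=0.0529, e^1.62=5.0531, e^1.01=2.7456
Sum = 9.4516
Softmax = [0.1693, 0.0056, 0.5346, 0.2905]
p[1] = 0.0529/9.4516 = 0.0056

0.0056


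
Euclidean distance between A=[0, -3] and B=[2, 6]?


d = √((0-2)² + (-3-6)²)
  = √(4 + 81)
  = √85 = 9.2195

9.2195


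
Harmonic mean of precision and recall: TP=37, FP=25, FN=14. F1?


Precision = 37/62 = 0.5968
Recall = 37/51 = 0.7255
F1 = 2·P·R/(P+R) = 2·TP/(2·TP+FP+FN) = 74/(74+25+14) = 74/113 = 0.6549

0.6549


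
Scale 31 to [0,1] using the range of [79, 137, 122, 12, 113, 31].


min=12, max=137
(31-12)/(137-12) = 19/125 = 0.152

0.152


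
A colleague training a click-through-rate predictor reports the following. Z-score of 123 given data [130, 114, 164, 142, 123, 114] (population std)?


μ = 131.1667, σ = 17.5729
z = (123 - 131.1667)/17.5729 = -0.4647

-0.4647


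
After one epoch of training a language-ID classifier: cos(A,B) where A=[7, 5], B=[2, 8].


A·B = 7·2 + 5·8 = 54
‖A‖ = √74 = 8.6023, ‖B‖ = √68 = 8.2462
cos = 54/(√74·√68) = 54/√5032 = 0.7612

0.7612


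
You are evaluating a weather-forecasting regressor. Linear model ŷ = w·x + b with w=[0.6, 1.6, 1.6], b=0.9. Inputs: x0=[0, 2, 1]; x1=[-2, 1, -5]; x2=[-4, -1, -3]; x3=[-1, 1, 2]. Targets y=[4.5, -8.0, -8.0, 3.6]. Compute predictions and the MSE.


ŷ0 = (0.6)·(0) + (1.6)·(2) + (1.6)·(1) + 0.9 = 5.7
ŷ1 = (0.6)·(-2) + (1.6)·(1) + (1.6)·(-5) + 0.9 = -6.7
ŷ2 = (0.6)·(-4) + (1.6)·(-1) + (1.6)·(-3) + 0.9 = -7.9
ŷ3 = (0.6)·(-1) + (1.6)·(1) + (1.6)·(2) + 0.9 = 5.1
errors² = [1.44, 1.69, 0.01, 2.25]
MSE = 5.3900/4 = 1.3475

1.3475


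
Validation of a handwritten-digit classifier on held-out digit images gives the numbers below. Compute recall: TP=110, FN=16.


Recall = TP/(TP+FN)
= 110/(110+16)
= 110/126 = 87.3%

87.3%


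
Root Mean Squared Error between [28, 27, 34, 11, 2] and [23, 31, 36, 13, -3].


MSE = 74/5 = 14.8
RMSE = √(74/5) = 3.8471

3.8471


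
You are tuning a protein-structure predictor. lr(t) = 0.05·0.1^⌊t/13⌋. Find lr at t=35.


n_drops = ⌊35/13⌋ = 2
lr = 0.05·0.1^2 = 0.05·0.01 = 0.0005

0.0005


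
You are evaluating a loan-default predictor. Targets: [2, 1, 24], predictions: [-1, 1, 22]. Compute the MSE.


Squared errors: (2+ 1)²=9, (1-1)²=0, (24-22)²=4
Sum = 13
MSE = 13/3 = 13/3

13/3


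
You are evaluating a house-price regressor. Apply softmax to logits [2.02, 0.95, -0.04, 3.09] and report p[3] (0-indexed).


Exponentials: e^2.02=7.5383, e^0.95=2.5857, e^-0.04=0.9608, e^3.09=21.9771
Sum = 33.0619
Softmax = [0.228, 0.0782, 0.0291, 0.6647]
p[3] = 21.9771/33.0619 = 0.6647

0.6647


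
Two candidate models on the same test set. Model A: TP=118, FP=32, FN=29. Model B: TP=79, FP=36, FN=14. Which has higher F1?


Model A: P=118/150=0.7867, R=118/147=0.8027, F1=2PR/(P+R)=2TP/(2TP+FP+FN)=236/297=0.7946
Model B: P=79/115=0.687, R=79/93=0.8495, F1=2PR/(P+R)=2TP/(2TP+FP+FN)=158/208=0.7596
0.7946 > 0.7596 → Model A

Model A


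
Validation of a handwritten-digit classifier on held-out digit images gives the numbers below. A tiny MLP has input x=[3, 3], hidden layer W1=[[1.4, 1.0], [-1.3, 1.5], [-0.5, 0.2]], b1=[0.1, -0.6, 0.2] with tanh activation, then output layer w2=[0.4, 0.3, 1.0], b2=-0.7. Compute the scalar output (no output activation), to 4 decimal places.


z1[0] = (1.4)·(3) + (1.0)·(3) + 0.1 = 7.3
z1[1] = (-1.3)·(3) + (1.5)·(3) - 0.6 = 0.0
z1[2] = (-0.5)·(3) + (0.2)·(3) + 0.2 = -0.7
h = tanh(z1) = [1.0, 0.0, -0.6044]
output = (0.4)·(1.0) + (0.3)·(0.0) + (1.0)·(-0.6044) - 0.7 = -0.9044

-0.9044


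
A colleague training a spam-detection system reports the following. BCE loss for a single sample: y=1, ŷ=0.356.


BCE = -[y·ln(p) + (1-y)·ln(1-p)]
= -1·ln(0.356) - 0
= -ln(0.356) = 1.0328

1.0328


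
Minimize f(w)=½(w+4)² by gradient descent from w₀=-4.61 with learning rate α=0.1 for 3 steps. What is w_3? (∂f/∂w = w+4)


step 1: grad = -4.61+4 = -0.61; w = -4.61 - 0.1·(-0.61) = -4.549
step 2: grad = -4.549+4 = -0.549; w = -4.549 - 0.1·(-0.549) = -4.4941
step 3: grad = -4.4941+4 = -0.4941; w = -4.4941 - 0.1·(-0.4941) = -4.44469

-4.44469


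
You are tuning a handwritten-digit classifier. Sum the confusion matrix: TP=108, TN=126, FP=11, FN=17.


Total = TP + TN + FP + FN
= 108 + 126 + 11 + 17
= 262
(Predicted positive: 119, predicted negative: 143)

262


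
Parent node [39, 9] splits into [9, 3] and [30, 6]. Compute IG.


Parent = [39, 9], H_parent = 0.6962
H_left = 0.8113 (n=12), H_right = 0.65 (n=36)
H_children = (12/48)·0.8113 + (36/48)·0.65 = 0.6903
IG = 0.6962 - 0.6903 = 0.0059

0.0059


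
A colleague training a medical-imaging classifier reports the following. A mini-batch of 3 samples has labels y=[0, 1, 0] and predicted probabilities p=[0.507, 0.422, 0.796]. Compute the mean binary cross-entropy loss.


L[0] = -ln(1-0.507) = -ln(0.493) = 0.7072
L[1] = -ln(0.422) = 0.8627
L[2] = -ln(1-0.796) = -ln(0.204) = 1.5896
mean = (0.7072 + 0.8627 + 1.5896)/3 = 1.0532

1.0532


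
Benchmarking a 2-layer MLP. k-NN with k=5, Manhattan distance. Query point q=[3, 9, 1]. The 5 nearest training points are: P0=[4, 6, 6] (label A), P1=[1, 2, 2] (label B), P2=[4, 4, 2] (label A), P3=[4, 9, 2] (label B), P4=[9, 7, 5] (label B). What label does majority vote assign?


d(q,P0) = 9  (label A)
d(q,P1) = 10  (label B)
d(q,P2) = 7  (label A)
d(q,P3) = 2  (label B)
d(q,P4) = 12  (label B)
Votes: A=2, B=3
Majority → B

B


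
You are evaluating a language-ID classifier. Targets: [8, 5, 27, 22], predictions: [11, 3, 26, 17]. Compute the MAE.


Absolute errors: |8-11|=3, |5-3|=2, |27-26|=1, |22-17|=5
Sum = 11
MAE = 11/4 = 11/4

11/4


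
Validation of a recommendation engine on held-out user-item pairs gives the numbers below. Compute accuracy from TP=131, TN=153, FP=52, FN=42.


Accuracy = (TP+TN)/(TP+TN+FP+FN)
= (131+153)/(378)
= 284/378 = 75.13%

75.13%


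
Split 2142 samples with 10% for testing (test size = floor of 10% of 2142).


Test = ⌊2142·10/100⌋ = 214
Train = 2142 - 214 = 1928

Train: 1928, Test: 214


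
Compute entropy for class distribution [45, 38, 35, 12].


Probabilities: [45/130, 38/130, 35/130, 12/130] ≈ [0.3462, 0.2923, 0.2692, 0.0923]
H = -((45/130)·log₂(45/130) + (38/130)·log₂(38/130) + (35/130)·log₂(35/130) + (12/130)·log₂(12/130))
  = 1.8755 bits

1.8755 bits


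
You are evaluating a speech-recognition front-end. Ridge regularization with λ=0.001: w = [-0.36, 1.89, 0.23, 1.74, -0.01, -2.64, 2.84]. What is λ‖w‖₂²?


‖w‖₂² = (-0.36)² + (1.89)² + (0.23)² + (1.74)² + (-0.01)² + (-2.64)² + (2.84)²
     = 0.1296 + 3.5721 + 0.0529 + 3.0276 + 0.0001 + 6.9696 + 8.0656
     = 21.8175
λ·‖w‖₂² = 0.001·21.8175 = 0.021818

0.021818


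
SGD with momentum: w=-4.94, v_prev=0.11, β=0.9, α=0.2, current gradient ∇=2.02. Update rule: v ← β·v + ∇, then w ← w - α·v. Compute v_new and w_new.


v_new = 0.9·0.11 + 2.02 = 0.099 + 2.02 = 2.119
w_new = -4.94 - 0.2·2.119 = -4.94 - 0.4238 = -5.3638

v_new=2.119, w_new=-5.3638


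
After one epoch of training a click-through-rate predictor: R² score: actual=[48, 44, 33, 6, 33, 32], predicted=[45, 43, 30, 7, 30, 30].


ȳ = 32.6667
SS_res = Σ(y-ŷ)² = 33
SS_tot = Σ(y-ȳ)² = 1075.33
R² = 1 - SS_res/SS_tot = 1 - 0.0307 = 0.9693

0.9693


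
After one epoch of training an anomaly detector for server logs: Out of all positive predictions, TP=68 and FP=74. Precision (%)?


Precision = TP/(TP+FP)
= 68/(68+74)
= 68/142 = 47.89%

47.89%


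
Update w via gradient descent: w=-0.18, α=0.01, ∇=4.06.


w_new = w - α·∇
= -0.18 - 0.01·4.06
= -0.18 - 0.0406
= -0.2206

-0.2206


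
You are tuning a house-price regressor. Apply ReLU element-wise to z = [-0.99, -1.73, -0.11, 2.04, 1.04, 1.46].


ReLU(-0.99) = max(0, -0.99) = 0.0
ReLU(-1.73) = max(0, -1.73) = 0.0
ReLU(-0.11) = max(0, -0.11) = 0.0
ReLU(2.04) = max(0, 2.04) = 2.04
ReLU(1.04) = max(0, 1.04) = 1.04
ReLU(1.46) = max(0, 1.46) = 1.46
result = [0.0, 0.0, 0.0, 2.04, 1.04, 1.46]

[0.0, 0.0, 0.0, 2.04, 1.04, 1.46]


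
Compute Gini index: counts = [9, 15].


Probabilities: [9/24, 15/24] ≈ [0.375, 0.625]
Σpᵢ² = (81 + 225)/24² = 306/576
Gini = 1 - Σpᵢ² = 1 - 306/576 = 0.4688

0.4688


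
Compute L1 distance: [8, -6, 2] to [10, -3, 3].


d = |8-10| + |-6+ 3| + |2-3|
  = 2 + 3 + 1
  = 6

6


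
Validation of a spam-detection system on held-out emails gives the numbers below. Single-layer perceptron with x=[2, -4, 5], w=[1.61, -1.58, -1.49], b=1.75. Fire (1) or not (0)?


z = (2)·(1.61) + (-4)·(-1.58) + (5)·(-1.49) + 1.75
  = 3.84
step(z) = 1 (z≥0)

1


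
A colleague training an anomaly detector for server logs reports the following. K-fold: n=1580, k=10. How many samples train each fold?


Fold size = 1580/10 = 158
Training per fold = 1580 - 158 = 1422

1422


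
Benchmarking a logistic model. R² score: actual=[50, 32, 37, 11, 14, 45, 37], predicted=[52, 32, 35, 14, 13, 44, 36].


ȳ = 32.2857
SS_res = Σ(y-ŷ)² = 20
SS_tot = Σ(y-ȳ)² = 1307.43
R² = 1 - SS_res/SS_tot = 1 - 0.0153 = 0.9847

0.9847


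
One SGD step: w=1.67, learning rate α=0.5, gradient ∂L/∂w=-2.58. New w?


w_new = w - α·∇
= 1.67 - 0.5·-2.58
= 1.67 + 1.29
= 2.96

2.96


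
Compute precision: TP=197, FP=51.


Precision = TP/(TP+FP)
= 197/(197+51)
= 197/248 = 79.44%

79.44%


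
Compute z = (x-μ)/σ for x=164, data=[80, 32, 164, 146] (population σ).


μ = 105.5, σ = 52.7139
z = (164 - 105.5)/52.7139 = 1.1098

1.1098


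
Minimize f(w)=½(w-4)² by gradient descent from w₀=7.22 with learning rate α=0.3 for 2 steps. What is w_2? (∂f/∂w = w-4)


step 1: grad = 7.22-4 = 3.22; w = 7.22 - 0.3·(3.22) = 6.254
step 2: grad = 6.254-4 = 2.254; w = 6.254 - 0.3·(2.254) = 5.5778

5.5778


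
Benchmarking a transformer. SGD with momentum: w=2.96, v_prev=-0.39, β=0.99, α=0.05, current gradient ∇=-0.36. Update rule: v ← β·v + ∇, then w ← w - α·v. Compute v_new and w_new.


v_new = 0.99·-0.39 - 0.36 = -0.3861 - 0.36 = -0.7461
w_new = 2.96 - 0.05·-0.7461 = 2.96 + 0.037305 = 2.997305

v_new=-0.7461, w_new=2.997305


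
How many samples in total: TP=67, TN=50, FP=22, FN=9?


Total = TP + TN + FP + FN
= 67 + 50 + 22 + 9
= 148
(Predicted positive: 89, predicted negative: 59)

148
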